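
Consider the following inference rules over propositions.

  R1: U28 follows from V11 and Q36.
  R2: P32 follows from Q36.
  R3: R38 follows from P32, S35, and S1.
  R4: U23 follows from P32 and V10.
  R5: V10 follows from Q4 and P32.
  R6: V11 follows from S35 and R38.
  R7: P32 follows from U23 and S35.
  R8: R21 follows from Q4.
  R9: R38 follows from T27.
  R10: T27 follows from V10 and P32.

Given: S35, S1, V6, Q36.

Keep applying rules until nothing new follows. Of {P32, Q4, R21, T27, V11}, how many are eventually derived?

2

From Q36, R2 gives P32.
P32, S35, and S1 hold, so R38 follows (R3).
From S35 and R38, R6 gives V11.
P32: reached.
No rule produces Q4, and it is not given.
R21 would need Q4 (R8), but Q4 is never established.
T27 would need V10 and P32 (R10), but V10 is never established.
V11: reached.
Reached: P32 and V11 — 2 of the 5.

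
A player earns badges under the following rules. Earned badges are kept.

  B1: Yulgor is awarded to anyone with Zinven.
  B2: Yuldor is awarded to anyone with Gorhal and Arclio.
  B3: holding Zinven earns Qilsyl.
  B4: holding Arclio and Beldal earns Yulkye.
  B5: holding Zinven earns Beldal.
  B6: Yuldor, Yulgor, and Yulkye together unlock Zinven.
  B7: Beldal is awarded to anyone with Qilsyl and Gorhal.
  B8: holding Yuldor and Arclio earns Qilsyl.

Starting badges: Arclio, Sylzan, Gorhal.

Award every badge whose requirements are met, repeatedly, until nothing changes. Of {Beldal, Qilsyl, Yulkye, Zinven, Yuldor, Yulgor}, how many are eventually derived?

4

With Gorhal and Arclio, Yuldor is earned (B2).
With Yuldor and Arclio, Qilsyl is earned (B8).
With Qilsyl and Gorhal, Beldal is earned (B7).
With Arclio and Beldal, Yulkye is earned (B4).
Beldal: reached.
Qilsyl: reached.
Yulkye: reached.
Zinven would need Yuldor, Yulgor, and Yulkye (B6), but Yulgor is never earned.
Yuldor: reached.
Yulgor would need Zinven (B1), but Zinven is never earned.
Reached: Beldal, Qilsyl, Yulkye, and Yuldor — 4 of the 6.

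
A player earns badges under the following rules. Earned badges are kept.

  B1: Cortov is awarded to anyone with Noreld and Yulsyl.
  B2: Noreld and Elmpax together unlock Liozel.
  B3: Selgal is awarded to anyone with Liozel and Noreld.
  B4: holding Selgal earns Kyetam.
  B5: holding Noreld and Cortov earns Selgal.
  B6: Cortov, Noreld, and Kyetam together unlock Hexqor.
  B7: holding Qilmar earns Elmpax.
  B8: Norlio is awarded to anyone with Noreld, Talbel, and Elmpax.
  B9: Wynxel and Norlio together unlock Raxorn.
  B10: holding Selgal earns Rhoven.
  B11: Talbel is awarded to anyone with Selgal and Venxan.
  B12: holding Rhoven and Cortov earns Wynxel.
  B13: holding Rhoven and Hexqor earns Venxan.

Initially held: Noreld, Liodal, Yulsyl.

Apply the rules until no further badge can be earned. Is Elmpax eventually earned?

No

Elmpax would need Qilmar (B7), but Qilmar is never earned.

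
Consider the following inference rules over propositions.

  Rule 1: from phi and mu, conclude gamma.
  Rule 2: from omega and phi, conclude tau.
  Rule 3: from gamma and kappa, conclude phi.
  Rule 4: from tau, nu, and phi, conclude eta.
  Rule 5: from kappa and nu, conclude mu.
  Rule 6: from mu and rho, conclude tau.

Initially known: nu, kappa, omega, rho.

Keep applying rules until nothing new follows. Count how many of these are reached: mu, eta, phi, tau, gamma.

From kappa and nu, Rule 5 gives mu.
From mu and rho, Rule 6 gives tau.
mu: reached.
eta would need tau, nu, and phi (Rule 4), but phi is never established.
phi would need gamma and kappa (Rule 3), but gamma is never established.
tau: reached.
gamma would need phi and mu (Rule 1), but phi is never established.
Reached: mu and tau — 2 of the 5.

2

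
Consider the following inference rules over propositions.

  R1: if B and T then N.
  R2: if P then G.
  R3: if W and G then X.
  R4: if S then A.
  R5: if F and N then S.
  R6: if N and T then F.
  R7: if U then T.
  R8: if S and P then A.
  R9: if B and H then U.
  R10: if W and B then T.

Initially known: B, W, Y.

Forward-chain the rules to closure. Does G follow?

G would need P (R2), but P is never established.

No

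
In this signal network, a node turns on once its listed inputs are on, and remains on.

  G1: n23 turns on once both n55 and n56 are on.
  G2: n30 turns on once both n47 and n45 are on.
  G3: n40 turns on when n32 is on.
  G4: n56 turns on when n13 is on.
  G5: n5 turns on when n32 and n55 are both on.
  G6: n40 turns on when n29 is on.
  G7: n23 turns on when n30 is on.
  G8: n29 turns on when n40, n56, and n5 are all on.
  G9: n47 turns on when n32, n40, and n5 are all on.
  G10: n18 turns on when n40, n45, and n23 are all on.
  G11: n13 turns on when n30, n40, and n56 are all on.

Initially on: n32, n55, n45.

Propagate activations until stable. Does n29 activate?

No

n29 would need n40, n56, and n5 (G8), but n56 never turns on.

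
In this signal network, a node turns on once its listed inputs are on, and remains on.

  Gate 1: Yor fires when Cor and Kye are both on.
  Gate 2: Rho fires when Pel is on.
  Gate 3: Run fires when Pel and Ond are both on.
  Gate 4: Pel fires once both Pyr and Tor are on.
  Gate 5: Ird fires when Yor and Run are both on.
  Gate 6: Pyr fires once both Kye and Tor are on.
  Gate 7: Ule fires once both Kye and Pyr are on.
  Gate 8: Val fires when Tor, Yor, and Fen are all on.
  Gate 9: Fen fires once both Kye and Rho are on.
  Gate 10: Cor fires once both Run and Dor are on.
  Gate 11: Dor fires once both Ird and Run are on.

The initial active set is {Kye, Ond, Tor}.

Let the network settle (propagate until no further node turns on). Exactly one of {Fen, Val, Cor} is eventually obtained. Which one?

Kye and Tor are on, so Pyr fires (Gate 6).
Gate 4: Pyr and Tor on → Pel on.
Pel is on, so Rho fires (Gate 2).
Gate 9: Kye and Rho on → Fen on.
Cor would need Run and Dor (Gate 10), but Dor never turns on. Val would need Tor, Yor, and Fen (Gate 8), but Yor never turns on.

Fen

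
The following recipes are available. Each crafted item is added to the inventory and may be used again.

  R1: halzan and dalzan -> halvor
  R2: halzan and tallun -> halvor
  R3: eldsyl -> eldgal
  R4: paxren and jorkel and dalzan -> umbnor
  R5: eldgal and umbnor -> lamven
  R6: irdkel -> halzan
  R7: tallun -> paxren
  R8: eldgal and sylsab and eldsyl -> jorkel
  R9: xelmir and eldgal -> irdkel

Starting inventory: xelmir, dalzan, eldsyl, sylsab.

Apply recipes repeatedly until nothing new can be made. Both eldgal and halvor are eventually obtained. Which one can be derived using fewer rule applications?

eldgal: Using R3, eldsyl makes eldgal. [1 rule application]
halvor: Using R3, eldsyl makes eldgal. Using R9, xelmir and eldgal make irdkel. irdkel -> halzan (R6). halzan and dalzan -> halvor (R1). [4 rule applications]
eldgal needs fewer.

eldgal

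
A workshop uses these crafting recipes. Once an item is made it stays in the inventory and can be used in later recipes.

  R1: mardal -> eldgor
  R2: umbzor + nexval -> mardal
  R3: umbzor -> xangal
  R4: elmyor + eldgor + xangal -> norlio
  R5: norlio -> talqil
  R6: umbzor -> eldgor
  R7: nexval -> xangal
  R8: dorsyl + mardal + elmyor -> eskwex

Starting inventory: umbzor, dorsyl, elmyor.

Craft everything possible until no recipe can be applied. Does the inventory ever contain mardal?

mardal would need umbzor and nexval (R2), but nexval is never obtained.

No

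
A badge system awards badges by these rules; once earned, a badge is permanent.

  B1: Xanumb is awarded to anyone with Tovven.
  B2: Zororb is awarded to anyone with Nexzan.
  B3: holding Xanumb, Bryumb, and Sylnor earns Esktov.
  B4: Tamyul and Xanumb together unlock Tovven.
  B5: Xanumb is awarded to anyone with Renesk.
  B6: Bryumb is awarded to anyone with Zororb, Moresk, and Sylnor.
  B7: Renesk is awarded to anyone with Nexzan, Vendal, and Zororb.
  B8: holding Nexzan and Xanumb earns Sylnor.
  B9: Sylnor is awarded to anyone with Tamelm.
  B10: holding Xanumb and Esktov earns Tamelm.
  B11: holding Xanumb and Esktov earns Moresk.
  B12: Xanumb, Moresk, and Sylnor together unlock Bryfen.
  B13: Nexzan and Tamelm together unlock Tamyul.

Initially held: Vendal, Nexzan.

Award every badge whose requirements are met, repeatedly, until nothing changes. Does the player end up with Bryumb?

Bryumb would need Zororb, Moresk, and Sylnor (B6), but Moresk is never earned.

No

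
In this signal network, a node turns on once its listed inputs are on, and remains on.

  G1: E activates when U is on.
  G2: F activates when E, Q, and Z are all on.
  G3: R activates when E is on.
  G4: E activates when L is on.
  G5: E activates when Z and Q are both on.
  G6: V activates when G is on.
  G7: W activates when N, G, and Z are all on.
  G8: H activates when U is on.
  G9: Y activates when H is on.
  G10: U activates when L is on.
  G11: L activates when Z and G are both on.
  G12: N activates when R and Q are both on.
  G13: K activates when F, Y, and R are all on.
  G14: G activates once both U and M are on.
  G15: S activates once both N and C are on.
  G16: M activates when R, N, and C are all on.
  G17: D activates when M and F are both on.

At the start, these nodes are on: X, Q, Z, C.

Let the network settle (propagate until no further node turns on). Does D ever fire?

Yes

Z and Q are on, so E activates (G5).
G2: E, Q, and Z on → F on.
E is on, so R activates (G3).
R and Q are on, so N activates (G12).
G16: R, N, and C on → M on.
G17: M and F on → D on.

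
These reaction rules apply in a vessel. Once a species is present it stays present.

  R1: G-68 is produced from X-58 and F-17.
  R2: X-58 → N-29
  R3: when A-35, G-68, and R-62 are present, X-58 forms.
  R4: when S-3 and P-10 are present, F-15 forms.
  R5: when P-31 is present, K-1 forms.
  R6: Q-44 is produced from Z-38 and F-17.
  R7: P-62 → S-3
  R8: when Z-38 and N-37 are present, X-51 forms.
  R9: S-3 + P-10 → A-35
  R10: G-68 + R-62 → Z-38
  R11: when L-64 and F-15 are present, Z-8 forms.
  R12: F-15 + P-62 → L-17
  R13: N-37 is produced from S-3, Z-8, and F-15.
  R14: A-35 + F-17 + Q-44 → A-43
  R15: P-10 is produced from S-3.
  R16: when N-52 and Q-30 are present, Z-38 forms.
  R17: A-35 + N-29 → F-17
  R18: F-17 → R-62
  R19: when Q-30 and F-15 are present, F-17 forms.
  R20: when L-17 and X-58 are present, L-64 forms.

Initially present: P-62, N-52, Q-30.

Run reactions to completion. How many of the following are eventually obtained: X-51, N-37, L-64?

X-51 would need Z-38 and N-37 (R8), but N-37 never forms.
N-37 would need S-3, Z-8, and F-15 (R13), but Z-8 never forms.
L-64 would need L-17 and X-58 (R20), but X-58 never forms.
None of the 3 are reached.

0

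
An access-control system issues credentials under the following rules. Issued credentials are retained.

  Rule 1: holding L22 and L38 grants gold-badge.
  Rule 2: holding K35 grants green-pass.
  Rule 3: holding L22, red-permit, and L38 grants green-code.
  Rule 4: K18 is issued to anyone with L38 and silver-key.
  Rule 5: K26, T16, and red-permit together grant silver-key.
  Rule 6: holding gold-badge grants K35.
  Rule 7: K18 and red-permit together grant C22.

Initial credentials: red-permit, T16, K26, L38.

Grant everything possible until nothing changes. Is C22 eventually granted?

Holding K26, T16, and red-permit grants silver-key (Rule 5).
Holding L38 and silver-key grants K18 (Rule 4).
Holding K18 and red-permit grants C22 (Rule 7).

Yes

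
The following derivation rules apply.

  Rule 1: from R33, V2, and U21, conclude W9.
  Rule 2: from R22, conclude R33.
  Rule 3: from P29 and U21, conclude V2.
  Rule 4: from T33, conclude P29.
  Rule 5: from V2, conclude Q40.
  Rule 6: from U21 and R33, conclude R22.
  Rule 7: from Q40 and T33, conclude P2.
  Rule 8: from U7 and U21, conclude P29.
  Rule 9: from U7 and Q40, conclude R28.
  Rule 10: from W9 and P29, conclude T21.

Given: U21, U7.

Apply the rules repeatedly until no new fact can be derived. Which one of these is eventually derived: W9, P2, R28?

U7 and U21 hold, so P29 follows (Rule 8).
From P29 and U21, Rule 3 gives V2.
V2 holds, so Q40 follows (Rule 5).
U7 and Q40 hold, so R28 follows (Rule 9).
P2 would need Q40 and T33 (Rule 7), but T33 is never established. W9 would need R33, V2, and U21 (Rule 1), but R33 is never established.

R28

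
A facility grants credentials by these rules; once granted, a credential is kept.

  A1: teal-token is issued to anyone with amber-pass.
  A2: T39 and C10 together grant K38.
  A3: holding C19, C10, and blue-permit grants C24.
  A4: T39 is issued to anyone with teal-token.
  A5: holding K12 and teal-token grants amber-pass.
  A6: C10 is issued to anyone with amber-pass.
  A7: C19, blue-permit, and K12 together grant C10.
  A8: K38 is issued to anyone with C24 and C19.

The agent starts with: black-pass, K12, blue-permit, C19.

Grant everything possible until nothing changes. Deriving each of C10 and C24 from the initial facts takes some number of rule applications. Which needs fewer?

C10: Holding C19, blue-permit, and K12 grants C10 (A7). [1 rule application]
C24: Holding C19, blue-permit, and K12 grants C10 (A7). Holding C19, C10, and blue-permit grants C24 (A3). [2 rule applications]
C10 needs fewer.

C10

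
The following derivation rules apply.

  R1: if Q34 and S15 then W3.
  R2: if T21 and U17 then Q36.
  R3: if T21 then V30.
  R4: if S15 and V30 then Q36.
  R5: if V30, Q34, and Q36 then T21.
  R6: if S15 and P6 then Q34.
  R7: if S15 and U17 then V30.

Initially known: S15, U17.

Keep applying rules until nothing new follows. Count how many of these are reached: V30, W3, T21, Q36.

S15 and U17 hold, so V30 follows (R7).
From S15 and V30, R4 gives Q36.
V30: reached.
W3 would need Q34 and S15 (R1), but Q34 is never established.
T21 would need V30, Q34, and Q36 (R5), but Q34 is never established.
Q36: reached.
Reached: V30 and Q36 — 2 of the 4.

2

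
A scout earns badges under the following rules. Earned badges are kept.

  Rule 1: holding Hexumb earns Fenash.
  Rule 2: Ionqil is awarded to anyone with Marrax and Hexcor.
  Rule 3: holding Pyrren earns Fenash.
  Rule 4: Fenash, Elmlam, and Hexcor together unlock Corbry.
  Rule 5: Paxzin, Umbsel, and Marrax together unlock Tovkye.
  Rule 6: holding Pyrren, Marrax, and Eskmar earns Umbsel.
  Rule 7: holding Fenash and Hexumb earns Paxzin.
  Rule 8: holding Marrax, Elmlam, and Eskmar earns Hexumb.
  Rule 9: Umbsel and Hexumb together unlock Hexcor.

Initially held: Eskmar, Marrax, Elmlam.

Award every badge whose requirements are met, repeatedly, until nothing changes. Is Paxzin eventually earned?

With Marrax, Elmlam, and Eskmar, Hexumb is earned (Rule 8).
With Hexumb, Fenash is earned (Rule 1).
With Fenash and Hexumb, Paxzin is earned (Rule 7).

Yes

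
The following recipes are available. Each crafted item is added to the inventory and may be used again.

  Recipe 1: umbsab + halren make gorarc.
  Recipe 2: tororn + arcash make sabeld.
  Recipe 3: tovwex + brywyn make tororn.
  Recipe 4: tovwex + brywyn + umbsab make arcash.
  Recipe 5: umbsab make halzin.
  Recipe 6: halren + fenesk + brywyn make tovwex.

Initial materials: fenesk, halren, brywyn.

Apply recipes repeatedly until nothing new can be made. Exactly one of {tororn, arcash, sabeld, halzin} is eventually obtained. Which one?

tororn

halren + fenesk + brywyn → tovwex (Recipe 6).
tovwex + brywyn → tororn (Recipe 3).
arcash would need tovwex, brywyn, and umbsab (Recipe 4), but umbsab is never obtained. sabeld would need tororn and arcash (Recipe 2), but arcash is never obtained. halzin would need umbsab (Recipe 5), but umbsab is never obtained.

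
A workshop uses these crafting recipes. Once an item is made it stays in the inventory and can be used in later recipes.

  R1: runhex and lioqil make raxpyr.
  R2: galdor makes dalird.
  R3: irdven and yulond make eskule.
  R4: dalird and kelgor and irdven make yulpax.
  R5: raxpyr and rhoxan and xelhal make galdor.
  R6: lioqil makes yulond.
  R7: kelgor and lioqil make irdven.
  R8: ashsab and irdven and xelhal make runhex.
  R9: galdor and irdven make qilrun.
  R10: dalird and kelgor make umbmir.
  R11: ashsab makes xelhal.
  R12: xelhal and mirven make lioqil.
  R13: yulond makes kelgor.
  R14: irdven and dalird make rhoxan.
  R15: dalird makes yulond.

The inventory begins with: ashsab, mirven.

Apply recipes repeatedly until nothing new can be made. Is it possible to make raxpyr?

ashsab → xelhal (R11).
xelhal and mirven → lioqil (R12).
lioqil → yulond (R6).
Using R13, yulond makes kelgor.
Using R7, kelgor and lioqil make irdven.
ashsab and irdven and xelhal → runhex (R8).
runhex and lioqil → raxpyr (R1).

Yes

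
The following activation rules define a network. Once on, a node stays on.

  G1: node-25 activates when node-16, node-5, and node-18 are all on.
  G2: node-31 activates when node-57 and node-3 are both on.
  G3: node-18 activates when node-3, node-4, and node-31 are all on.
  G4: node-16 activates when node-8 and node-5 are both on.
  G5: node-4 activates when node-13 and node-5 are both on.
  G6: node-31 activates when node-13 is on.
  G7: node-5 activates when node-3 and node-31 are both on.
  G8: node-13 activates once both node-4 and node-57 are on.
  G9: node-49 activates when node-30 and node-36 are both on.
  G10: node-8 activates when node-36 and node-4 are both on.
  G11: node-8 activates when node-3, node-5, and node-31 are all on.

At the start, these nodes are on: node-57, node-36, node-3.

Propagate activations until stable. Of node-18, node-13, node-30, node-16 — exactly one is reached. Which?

node-57 and node-3 are on, so node-31 activates (G2).
G7: node-3 and node-31 on → node-5 on.
G11: node-3, node-5, and node-31 on → node-8 on.
G4: node-8 and node-5 on → node-16 on.
No rule produces node-30, and it is not given. node-13 would need node-4 and node-57 (G8), but node-4 never turns on. node-18 would need node-3, node-4, and node-31 (G3), but node-4 never turns on.

node-16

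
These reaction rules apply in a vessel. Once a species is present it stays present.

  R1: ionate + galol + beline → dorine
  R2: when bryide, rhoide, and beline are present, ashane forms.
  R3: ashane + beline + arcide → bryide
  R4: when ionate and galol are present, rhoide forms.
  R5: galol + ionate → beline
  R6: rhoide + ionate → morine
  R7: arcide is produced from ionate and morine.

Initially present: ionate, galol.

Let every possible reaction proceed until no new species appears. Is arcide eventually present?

Yes

ionate and galol present → rhoide forms (R4).
rhoide and ionate present → morine forms (R6).
ionate and morine present → arcide forms (R7).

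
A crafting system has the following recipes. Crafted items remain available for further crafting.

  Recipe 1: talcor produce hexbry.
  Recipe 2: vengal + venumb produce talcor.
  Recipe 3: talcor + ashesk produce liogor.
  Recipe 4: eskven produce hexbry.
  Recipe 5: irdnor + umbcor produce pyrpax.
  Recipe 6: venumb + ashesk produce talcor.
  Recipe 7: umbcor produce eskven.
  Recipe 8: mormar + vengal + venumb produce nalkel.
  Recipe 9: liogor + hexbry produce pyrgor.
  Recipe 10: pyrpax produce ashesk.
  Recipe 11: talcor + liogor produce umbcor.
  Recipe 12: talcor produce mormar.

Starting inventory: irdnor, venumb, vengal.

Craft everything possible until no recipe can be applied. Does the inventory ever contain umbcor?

umbcor would need talcor and liogor (Recipe 11), but liogor is never obtained.

No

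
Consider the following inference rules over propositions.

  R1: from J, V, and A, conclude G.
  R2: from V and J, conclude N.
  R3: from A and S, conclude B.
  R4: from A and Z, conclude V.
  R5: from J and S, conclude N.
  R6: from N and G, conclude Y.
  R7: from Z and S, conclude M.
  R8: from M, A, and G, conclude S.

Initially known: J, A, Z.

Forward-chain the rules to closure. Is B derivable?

No

B would need A and S (R3), but S is never established.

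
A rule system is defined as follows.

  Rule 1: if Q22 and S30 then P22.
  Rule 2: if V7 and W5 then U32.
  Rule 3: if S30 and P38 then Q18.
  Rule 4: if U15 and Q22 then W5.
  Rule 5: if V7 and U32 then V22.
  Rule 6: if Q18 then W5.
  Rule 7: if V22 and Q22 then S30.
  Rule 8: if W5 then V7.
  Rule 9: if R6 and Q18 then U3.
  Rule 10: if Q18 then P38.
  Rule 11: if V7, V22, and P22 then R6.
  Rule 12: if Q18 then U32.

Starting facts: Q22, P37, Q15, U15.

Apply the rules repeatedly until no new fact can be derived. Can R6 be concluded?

Yes

From U15 and Q22, Rule 4 gives W5.
From W5, Rule 8 gives V7.
From V7 and W5, Rule 2 gives U32.
From V7 and U32, Rule 5 gives V22.
V22 and Q22 hold, so S30 follows (Rule 7).
From Q22 and S30, Rule 1 gives P22.
From V7, V22, and P22, Rule 11 gives R6.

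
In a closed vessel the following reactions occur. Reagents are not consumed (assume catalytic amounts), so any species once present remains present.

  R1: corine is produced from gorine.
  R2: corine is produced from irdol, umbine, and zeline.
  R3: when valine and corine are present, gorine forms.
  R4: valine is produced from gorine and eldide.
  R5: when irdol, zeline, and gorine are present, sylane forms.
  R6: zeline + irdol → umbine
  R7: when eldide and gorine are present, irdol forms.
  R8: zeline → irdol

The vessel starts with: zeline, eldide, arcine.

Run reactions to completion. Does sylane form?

sylane would need irdol, zeline, and gorine (R5), but gorine never forms.

No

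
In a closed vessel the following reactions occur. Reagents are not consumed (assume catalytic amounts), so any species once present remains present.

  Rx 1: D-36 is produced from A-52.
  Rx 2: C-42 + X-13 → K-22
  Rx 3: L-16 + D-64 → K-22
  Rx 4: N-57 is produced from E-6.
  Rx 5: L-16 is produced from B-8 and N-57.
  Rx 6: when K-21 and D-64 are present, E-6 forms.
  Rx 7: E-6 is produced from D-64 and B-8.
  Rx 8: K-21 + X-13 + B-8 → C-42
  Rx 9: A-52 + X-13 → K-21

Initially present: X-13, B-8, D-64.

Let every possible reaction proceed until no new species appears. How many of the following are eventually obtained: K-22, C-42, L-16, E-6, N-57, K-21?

4

D-64 and B-8 present → E-6 forms (Rx 7).
E-6 present → N-57 forms (Rx 4).
B-8 and N-57 present → L-16 forms (Rx 5).
L-16 and D-64 present → K-22 forms (Rx 3).
K-22: reached.
C-42 would need K-21, X-13, and B-8 (Rx 8), but K-21 never forms.
L-16: reached.
E-6: reached.
N-57: reached.
K-21 would need A-52 and X-13 (Rx 9), but A-52 never forms.
Reached: K-22, L-16, E-6, and N-57 — 4 of the 6.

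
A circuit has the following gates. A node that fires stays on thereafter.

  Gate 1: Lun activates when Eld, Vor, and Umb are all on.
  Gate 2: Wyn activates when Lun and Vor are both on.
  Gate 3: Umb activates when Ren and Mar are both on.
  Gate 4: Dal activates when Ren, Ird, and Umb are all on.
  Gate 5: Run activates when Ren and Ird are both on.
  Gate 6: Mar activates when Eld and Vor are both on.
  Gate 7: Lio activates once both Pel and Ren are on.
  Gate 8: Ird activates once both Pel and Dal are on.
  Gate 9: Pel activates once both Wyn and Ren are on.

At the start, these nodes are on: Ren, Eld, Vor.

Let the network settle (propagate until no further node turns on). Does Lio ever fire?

Eld and Vor are on, so Mar activates (Gate 6).
Ren and Mar are on, so Umb activates (Gate 3).
Gate 1: Eld, Vor, and Umb on → Lun on.
Gate 2: Lun and Vor on → Wyn on.
Wyn and Ren are on, so Pel activates (Gate 9).
Gate 7: Pel and Ren on → Lio on.

Yes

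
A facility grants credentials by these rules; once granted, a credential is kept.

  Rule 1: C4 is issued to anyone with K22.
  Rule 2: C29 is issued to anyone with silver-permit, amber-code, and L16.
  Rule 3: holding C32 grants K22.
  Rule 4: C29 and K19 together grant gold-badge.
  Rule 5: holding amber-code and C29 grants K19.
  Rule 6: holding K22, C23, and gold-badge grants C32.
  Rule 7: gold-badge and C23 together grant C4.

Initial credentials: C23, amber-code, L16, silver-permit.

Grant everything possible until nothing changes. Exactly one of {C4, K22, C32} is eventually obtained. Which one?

C4

Holding silver-permit, amber-code, and L16 grants C29 (Rule 2).
Holding amber-code and C29 grants K19 (Rule 5).
Holding C29 and K19 grants gold-badge (Rule 4).
Holding gold-badge and C23 grants C4 (Rule 7).
C32 would need K22, C23, and gold-badge (Rule 6), but K22 is never granted. K22 would need C32 (Rule 3), but C32 is never granted.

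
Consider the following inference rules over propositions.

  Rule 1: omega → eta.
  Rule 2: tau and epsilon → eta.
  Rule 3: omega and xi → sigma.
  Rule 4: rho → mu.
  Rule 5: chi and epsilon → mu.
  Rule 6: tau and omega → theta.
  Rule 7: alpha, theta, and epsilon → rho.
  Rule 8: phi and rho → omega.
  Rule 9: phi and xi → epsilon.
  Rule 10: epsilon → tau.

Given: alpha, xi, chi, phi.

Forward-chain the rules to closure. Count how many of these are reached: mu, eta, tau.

From phi and xi, Rule 9 gives epsilon.
From chi and epsilon, Rule 5 gives mu.
epsilon holds, so tau follows (Rule 10).
tau and epsilon hold, so eta follows (Rule 2).
mu: reached.
eta: reached.
tau: reached.
All 3 are reached.

3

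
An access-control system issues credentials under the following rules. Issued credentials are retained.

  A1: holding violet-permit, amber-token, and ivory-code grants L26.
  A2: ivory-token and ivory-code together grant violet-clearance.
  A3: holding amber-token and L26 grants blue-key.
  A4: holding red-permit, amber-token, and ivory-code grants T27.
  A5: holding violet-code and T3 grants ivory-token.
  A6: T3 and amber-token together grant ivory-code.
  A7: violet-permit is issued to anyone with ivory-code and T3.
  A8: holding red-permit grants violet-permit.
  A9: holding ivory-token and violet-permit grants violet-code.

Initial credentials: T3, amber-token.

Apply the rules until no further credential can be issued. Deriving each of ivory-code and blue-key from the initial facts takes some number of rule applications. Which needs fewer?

ivory-code

ivory-code: Holding T3 and amber-token grants ivory-code (A6). [1 rule application]
blue-key: Holding T3 and amber-token grants ivory-code (A6). Holding ivory-code and T3 grants violet-permit (A7). Holding violet-permit, amber-token, and ivory-code grants L26 (A1). Holding amber-token and L26 grants blue-key (A3). [4 rule applications]
ivory-code needs fewer.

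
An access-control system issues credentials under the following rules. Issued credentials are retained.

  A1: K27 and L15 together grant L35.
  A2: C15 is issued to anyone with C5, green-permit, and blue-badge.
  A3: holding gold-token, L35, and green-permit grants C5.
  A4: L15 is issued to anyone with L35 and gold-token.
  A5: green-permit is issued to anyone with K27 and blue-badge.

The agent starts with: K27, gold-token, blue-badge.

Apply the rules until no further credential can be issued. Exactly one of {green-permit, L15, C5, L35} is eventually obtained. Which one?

Holding K27 and blue-badge grants green-permit (A5).
C5 would need gold-token, L35, and green-permit (A3), but L35 is never granted. L15 would need L35 and gold-token (A4), but L35 is never granted. L35 would need K27 and L15 (A1), but L15 is never granted.

green-permit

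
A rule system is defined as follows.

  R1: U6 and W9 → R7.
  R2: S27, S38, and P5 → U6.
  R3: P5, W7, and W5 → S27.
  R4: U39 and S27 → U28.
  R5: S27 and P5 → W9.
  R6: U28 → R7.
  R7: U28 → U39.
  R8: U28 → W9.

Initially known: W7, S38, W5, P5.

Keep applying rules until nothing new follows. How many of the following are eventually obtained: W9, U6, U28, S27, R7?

4

From P5, W7, and W5, R3 gives S27.
S27, S38, and P5 hold, so U6 follows (R2).
S27 and P5 hold, so W9 follows (R5).
From U6 and W9, R1 gives R7.
W9: reached.
U6: reached.
U28 would need U39 and S27 (R4), but U39 is never established.
S27: reached.
R7: reached.
Reached: W9, U6, S27, and R7 — 4 of the 5.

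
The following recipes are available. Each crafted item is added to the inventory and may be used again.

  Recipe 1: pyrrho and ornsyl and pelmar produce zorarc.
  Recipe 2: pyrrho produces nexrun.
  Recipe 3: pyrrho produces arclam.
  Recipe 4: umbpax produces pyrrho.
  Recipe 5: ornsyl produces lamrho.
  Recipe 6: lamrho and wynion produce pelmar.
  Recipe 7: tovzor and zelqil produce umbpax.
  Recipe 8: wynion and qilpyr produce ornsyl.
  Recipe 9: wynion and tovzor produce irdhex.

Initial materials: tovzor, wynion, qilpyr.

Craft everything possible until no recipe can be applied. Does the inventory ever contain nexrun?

No

nexrun would need pyrrho (Recipe 2), but pyrrho is never obtained.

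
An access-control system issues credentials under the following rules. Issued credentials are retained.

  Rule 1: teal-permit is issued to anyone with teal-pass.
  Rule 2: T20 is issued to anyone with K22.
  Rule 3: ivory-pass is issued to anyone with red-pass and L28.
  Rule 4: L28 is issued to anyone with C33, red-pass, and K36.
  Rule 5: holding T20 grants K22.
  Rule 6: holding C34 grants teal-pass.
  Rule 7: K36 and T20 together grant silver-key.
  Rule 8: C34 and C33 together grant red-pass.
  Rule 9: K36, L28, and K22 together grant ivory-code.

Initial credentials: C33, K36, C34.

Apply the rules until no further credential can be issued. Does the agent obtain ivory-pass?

Holding C34 and C33 grants red-pass (Rule 8).
Holding C33, red-pass, and K36 grants L28 (Rule 4).
Holding red-pass and L28 grants ivory-pass (Rule 3).

Yes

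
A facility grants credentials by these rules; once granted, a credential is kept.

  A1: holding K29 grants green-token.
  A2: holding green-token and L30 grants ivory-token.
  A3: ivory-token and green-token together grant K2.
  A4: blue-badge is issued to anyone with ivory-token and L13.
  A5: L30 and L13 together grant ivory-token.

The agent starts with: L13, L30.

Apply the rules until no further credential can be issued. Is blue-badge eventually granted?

Holding L30 and L13 grants ivory-token (A5).
Holding ivory-token and L13 grants blue-badge (A4).

Yes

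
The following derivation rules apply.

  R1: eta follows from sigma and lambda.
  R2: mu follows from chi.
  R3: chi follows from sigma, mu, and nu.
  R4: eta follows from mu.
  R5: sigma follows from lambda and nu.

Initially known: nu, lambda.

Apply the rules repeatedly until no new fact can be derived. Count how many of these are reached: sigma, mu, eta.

2

From lambda and nu, R5 gives sigma.
sigma and lambda hold, so eta follows (R1).
sigma: reached.
mu would need chi (R2), but chi is never established.
eta: reached.
Reached: sigma and eta — 2 of the 3.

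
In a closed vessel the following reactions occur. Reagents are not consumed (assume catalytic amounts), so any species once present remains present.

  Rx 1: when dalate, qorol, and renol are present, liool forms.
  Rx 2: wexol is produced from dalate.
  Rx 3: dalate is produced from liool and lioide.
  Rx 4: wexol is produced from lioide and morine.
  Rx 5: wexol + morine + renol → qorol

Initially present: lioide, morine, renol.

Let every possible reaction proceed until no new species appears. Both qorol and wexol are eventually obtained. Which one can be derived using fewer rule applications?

wexol: lioide and morine present → wexol forms (Rx 4). [1 rule application]
qorol: lioide and morine present → wexol forms (Rx 4). wexol, morine, and renol present → qorol forms (Rx 5). [2 rule applications]
wexol needs fewer.

wexol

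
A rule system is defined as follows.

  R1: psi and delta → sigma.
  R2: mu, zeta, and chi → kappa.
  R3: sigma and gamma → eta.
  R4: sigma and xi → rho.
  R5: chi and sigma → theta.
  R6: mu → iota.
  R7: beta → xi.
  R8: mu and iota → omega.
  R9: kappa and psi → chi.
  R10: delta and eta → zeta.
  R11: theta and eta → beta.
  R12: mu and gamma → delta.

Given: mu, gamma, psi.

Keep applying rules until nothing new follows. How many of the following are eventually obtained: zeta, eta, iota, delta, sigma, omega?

From mu and gamma, R12 gives delta.
mu holds, so iota follows (R6).
psi and delta hold, so sigma follows (R1).
From mu and iota, R8 gives omega.
sigma and gamma hold, so eta follows (R3).
delta and eta hold, so zeta follows (R10).
zeta: reached.
eta: reached.
iota: reached.
delta: reached.
sigma: reached.
omega: reached.
All 6 are reached.

6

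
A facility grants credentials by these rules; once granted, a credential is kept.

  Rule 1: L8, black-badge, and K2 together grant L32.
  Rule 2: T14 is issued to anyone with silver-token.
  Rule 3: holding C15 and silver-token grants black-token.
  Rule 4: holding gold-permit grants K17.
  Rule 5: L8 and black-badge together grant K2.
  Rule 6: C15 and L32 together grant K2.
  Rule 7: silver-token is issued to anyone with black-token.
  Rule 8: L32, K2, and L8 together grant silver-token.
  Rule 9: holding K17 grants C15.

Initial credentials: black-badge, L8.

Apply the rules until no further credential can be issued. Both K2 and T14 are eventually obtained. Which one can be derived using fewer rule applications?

K2

K2: Holding L8 and black-badge grants K2 (Rule 5). [1 rule application]
T14: Holding L8 and black-badge grants K2 (Rule 5). Holding L8, black-badge, and K2 grants L32 (Rule 1). Holding L32, K2, and L8 grants silver-token (Rule 8). Holding silver-token grants T14 (Rule 2). [4 rule applications]
K2 needs fewer.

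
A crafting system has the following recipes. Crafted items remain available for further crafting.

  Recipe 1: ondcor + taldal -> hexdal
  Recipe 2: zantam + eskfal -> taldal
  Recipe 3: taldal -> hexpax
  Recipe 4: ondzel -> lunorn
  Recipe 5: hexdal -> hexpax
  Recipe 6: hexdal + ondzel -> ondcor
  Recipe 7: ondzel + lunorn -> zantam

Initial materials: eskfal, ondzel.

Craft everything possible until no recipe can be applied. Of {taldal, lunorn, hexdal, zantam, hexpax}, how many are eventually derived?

Using Recipe 4, ondzel makes lunorn.
ondzel + lunorn -> zantam (Recipe 7).
zantam + eskfal -> taldal (Recipe 2).
Using Recipe 3, taldal makes hexpax.
taldal: reached.
lunorn: reached.
hexdal would need ondcor and taldal (Recipe 1), but ondcor is never obtained.
zantam: reached.
hexpax: reached.
Reached: taldal, lunorn, zantam, and hexpax — 4 of the 5.

4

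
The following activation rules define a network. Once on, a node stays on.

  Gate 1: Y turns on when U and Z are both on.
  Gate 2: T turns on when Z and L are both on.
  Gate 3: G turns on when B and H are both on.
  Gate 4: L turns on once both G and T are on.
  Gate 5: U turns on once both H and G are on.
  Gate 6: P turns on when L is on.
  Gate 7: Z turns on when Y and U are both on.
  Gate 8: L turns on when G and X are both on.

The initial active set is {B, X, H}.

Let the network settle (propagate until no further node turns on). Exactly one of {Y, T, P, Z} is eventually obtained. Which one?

P

Gate 3: B and H on → G on.
Gate 8: G and X on → L on.
Gate 6: L on → P on.
Z would need Y and U (Gate 7), but Y never turns on. Y would need U and Z (Gate 1), but Z never turns on. T would need Z and L (Gate 2), but Z never turns on.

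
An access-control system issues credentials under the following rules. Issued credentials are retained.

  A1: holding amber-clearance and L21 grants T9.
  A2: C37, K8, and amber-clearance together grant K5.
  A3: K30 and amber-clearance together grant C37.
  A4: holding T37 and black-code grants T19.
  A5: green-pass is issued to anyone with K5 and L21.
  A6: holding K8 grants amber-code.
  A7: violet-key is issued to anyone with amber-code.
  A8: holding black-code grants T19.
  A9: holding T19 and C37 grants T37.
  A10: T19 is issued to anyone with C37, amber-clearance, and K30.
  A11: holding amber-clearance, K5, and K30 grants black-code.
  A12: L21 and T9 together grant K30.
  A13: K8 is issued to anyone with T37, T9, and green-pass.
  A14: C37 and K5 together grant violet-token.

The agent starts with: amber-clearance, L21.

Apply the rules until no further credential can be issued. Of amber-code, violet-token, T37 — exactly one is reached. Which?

T37

Holding amber-clearance and L21 grants T9 (A1).
Holding L21 and T9 grants K30 (A12).
Holding K30 and amber-clearance grants C37 (A3).
Holding C37, amber-clearance, and K30 grants T19 (A10).
Holding T19 and C37 grants T37 (A9).
amber-code would need K8 (A6), but K8 is never granted. violet-token would need C37 and K5 (A14), but K5 is never granted.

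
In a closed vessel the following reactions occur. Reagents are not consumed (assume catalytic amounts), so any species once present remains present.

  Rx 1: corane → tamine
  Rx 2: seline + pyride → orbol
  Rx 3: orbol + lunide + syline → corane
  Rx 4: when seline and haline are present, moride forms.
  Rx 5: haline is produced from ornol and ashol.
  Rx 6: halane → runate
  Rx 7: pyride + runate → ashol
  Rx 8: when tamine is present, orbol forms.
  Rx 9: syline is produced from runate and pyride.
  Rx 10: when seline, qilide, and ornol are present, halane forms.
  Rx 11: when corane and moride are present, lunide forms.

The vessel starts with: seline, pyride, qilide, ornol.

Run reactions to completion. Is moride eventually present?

Yes

seline, qilide, and ornol present → halane forms (Rx 10).
halane present → runate forms (Rx 6).
pyride and runate present → ashol forms (Rx 7).
ornol and ashol present → haline forms (Rx 5).
seline and haline present → moride forms (Rx 4).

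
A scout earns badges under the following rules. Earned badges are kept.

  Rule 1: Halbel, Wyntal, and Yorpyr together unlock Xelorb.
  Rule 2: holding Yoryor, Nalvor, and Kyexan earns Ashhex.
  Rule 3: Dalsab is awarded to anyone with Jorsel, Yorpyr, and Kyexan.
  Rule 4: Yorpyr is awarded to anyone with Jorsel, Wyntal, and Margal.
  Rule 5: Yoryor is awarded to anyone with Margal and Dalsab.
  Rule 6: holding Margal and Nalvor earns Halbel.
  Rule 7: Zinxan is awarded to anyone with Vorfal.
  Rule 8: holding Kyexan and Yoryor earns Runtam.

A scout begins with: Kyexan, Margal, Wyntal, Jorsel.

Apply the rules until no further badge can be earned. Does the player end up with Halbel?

No

Halbel would need Margal and Nalvor (Rule 6), but Nalvor is never earned.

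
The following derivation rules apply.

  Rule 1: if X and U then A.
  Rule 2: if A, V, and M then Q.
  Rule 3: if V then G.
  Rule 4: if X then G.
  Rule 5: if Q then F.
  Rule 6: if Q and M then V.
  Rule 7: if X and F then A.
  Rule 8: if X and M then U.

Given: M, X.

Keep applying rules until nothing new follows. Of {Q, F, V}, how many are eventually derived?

Q would need A, V, and M (Rule 2), but V is never established.
F would need Q (Rule 5), but Q is never established.
V would need Q and M (Rule 6), but Q is never established.
None of the 3 are reached.

0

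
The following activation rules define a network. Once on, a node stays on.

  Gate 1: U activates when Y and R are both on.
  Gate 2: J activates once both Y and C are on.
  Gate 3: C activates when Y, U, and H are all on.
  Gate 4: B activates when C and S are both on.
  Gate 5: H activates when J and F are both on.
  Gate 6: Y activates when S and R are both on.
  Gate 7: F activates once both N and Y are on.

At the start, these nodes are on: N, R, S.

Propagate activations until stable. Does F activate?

Yes

Gate 6: S and R on → Y on.
N and Y are on, so F activates (Gate 7).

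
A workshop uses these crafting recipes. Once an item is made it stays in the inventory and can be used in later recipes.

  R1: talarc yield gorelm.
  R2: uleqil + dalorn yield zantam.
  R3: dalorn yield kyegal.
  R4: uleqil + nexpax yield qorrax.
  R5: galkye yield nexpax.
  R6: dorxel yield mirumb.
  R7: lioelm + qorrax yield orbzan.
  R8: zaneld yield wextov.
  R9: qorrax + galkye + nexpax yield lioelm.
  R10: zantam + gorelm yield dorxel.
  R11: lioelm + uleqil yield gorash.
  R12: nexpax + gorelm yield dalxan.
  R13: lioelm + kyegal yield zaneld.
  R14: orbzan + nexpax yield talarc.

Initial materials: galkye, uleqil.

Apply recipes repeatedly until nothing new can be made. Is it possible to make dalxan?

Yes

galkye → nexpax (R5).
uleqil + nexpax → qorrax (R4).
Using R9, qorrax, galkye, and nexpax make lioelm.
Using R7, lioelm and qorrax make orbzan.
Using R14, orbzan and nexpax make talarc.
talarc → gorelm (R1).
nexpax + gorelm → dalxan (R12).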